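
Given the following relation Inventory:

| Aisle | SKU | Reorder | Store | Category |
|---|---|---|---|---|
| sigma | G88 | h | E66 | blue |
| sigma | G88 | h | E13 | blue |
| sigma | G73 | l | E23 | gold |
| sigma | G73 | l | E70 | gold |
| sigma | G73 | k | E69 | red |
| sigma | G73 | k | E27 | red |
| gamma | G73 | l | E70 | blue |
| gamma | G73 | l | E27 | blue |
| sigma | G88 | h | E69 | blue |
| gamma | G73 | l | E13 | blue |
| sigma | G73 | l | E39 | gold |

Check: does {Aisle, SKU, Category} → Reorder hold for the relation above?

(Aisle=sigma, SKU=G88, Category=blue): 3 rows → Reorder = h, h, h ✓
(Aisle=sigma, SKU=G73, Category=gold): 3 rows → Reorder = l, l, l ✓
(Aisle=sigma, SKU=G73, Category=red): 2 rows → Reorder = k, k ✓
(Aisle=gamma, SKU=G73, Category=blue): 3 rows → Reorder = l, l, l ✓
Every {Aisle, SKU, Category} value is associated with a single Reorder value, so {Aisle, SKU, Category} → Reorder holds.

Yes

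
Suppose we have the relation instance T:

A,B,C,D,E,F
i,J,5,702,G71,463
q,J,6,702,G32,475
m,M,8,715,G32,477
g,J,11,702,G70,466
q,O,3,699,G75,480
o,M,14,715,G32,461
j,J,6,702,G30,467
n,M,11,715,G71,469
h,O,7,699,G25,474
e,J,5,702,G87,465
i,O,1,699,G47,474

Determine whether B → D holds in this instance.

Yes

B=J: 5 rows → D = 702, 702, 702, 702, 702 ✓
B=M: 3 rows → D = 715, 715, 715 ✓
B=O: 3 rows → D = 699, 699, 699 ✓
Every B value is associated with a single D value, so B → D holds.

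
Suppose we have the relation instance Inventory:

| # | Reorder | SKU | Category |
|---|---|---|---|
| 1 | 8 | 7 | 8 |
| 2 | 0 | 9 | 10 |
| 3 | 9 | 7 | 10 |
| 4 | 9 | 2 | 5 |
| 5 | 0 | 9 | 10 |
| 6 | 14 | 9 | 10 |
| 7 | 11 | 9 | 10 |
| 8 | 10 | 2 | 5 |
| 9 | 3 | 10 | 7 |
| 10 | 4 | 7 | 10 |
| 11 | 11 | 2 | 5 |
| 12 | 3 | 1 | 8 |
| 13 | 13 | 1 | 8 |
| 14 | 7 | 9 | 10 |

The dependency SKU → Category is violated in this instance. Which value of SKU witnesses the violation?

7

SKU=7: rows 1, 3, 10 → Category takes values {8, 10} — violation
SKU=9: rows 2, 5, 6, 7, 14 → Category = 10, 10, 10, 10, 10 ✓
SKU=2: rows 4, 8, 11 → Category = 5, 5, 5 ✓
SKU=10: row 9 → Category = 7 ✓
SKU=1: rows 12, 13 → Category = 8, 8 ✓
The only SKU value with inconsistent Category is SKU=7.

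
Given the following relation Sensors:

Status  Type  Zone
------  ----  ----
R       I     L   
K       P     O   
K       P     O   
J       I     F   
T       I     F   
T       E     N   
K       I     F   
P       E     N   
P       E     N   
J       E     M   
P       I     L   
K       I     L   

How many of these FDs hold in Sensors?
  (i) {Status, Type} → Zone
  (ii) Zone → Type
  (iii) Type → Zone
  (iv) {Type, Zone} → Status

1

(i) {Status, Type} → Zone: (Status=K, Type=I): 2 rows → Zone takes values {F, L} — violation — fails.
(ii) Zone → Type: every LHS value maps to a single RHS value — holds.
(iii) Type → Zone: Type=I: 6 rows → Zone takes values {L, F} — violation; Type=E: 4 rows → Zone takes values {N, M} — violation — fails.
(iv) {Type, Zone} → Status: (Type=I, Zone=L): 3 rows → Status takes values {R, P, K} — violation; (Type=I, Zone=F): 3 rows → Status takes values {J, T, K} — violation; (Type=E, Zone=N): 3 rows → Status takes values {T, P} — violation — fails.
1 of the 4 dependencies holds.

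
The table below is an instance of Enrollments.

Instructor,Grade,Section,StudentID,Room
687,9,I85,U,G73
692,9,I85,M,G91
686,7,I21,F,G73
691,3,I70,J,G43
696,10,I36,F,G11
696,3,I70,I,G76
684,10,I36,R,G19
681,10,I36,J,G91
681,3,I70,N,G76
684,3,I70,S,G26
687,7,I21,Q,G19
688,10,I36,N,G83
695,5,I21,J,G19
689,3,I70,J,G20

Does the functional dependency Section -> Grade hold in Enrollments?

Section=I85: 2 rows → Grade = 9, 9 ✓
Section=I21: 3 rows → Grade takes values {7, 5} — violation
Section=I70: 5 rows → Grade = 3, 3, 3, 3, 3 ✓
Section=I36: 4 rows → Grade = 10, 10, 10, 10 ✓
Two rows agree on Section but differ on Grade, so Section -> Grade does not hold.

No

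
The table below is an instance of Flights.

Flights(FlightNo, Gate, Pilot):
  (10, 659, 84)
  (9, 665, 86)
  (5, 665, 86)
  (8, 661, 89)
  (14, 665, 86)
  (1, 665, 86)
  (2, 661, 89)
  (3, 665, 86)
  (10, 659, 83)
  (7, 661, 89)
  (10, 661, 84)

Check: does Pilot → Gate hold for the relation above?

No

Pilot=84: 2 rows → Gate takes values {659, 661} — violation
Pilot=86: 5 rows → Gate = 665, 665, 665, 665, 665 ✓
Pilot=89: 3 rows → Gate = 661, 661, 661 ✓
Pilot=83: 1 row → Gate = 659 ✓
Two rows agree on Pilot but differ on Gate, so Pilot → Gate does not hold.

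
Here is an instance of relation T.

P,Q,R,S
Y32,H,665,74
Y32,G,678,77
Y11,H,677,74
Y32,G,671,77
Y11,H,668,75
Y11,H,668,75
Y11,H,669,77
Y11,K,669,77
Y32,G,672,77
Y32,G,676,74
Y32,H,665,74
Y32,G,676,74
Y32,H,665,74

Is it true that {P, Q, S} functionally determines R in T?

(P=Y32, Q=H, S=74): 3 rows → R = 665, 665, 665 ✓
(P=Y32, Q=G, S=77): 3 rows → R takes values {678, 671, 672} — violation
(P=Y11, Q=H, S=74): 1 row → R = 677 ✓
(P=Y11, Q=H, S=75): 2 rows → R = 668, 668 ✓
(P=Y11, Q=H, S=77): 1 row → R = 669 ✓
(P=Y11, Q=K, S=77): 1 row → R = 669 ✓
(P=Y32, Q=G, S=74): 2 rows → R = 676, 676 ✓
Two rows agree on {P, Q, S} but differ on R, so {P, Q, S} -> R does not hold.

No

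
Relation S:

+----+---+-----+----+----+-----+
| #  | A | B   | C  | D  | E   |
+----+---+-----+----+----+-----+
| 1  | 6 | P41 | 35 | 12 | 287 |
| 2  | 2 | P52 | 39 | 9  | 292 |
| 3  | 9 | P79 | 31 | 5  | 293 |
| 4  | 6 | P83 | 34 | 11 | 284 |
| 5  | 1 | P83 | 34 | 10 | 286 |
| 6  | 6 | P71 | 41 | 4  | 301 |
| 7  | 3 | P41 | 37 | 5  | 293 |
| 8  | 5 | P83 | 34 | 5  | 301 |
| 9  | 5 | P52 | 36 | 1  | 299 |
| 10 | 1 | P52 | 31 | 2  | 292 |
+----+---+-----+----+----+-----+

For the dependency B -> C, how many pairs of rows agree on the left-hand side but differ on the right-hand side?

4

B=P41: violating pairs (1,7) — 1 pair.
B=P52: violating pairs (2,9), (2,10), (9,10) — 3 pairs.
B=P83: all 3 rows agree on C — 0 pairs.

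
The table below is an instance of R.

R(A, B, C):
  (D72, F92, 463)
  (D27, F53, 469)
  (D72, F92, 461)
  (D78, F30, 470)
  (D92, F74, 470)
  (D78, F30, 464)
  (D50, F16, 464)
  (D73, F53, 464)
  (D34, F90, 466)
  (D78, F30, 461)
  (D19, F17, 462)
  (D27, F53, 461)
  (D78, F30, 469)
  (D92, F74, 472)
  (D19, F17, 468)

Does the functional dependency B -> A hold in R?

No

B=F92: 2 rows → A = D72, D72 ✓
B=F53: 3 rows → A takes values {D27, D73} — violation
B=F30: 4 rows → A = D78, D78, D78, D78 ✓
B=F74: 2 rows → A = D92, D92 ✓
B=F16: 1 row → A = D50 ✓
B=F90: 1 row → A = D34 ✓
B=F17: 2 rows → A = D19, D19 ✓
Two rows agree on B but differ on A, so B -> A does not hold.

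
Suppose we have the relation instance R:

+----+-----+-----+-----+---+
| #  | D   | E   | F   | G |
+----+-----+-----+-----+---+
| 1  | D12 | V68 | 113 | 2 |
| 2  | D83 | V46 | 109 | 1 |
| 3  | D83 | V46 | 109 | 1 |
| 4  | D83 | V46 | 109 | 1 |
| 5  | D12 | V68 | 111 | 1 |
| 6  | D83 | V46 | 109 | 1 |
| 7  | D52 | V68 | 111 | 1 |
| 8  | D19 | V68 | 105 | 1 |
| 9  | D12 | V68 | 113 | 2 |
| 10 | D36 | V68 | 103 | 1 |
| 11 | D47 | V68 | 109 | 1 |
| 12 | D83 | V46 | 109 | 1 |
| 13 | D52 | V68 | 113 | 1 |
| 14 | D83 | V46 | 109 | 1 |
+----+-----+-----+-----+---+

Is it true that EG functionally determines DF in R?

No

(E=V68, G=2): rows 1, 9 → {D,F} = (D12, 113), (D12, 113) ✓
(E=V46, G=1): rows 2, 3, 4, 6, 12, 14 → {D,F} = (D83, 109), (D83, 109), (D83, 109), (D83, 109), (D83, 109), (D83, 109) ✓
(E=V68, G=1): rows 5, 7, 8, 10, 11, 13 → {D,F} takes values {(D12, 111), (D52, 111), (D19, 105), (D36, 103), (D47, 109), (D52, 113)} — violation
Two rows agree on EG but differ on DF, so EG → DF does not hold.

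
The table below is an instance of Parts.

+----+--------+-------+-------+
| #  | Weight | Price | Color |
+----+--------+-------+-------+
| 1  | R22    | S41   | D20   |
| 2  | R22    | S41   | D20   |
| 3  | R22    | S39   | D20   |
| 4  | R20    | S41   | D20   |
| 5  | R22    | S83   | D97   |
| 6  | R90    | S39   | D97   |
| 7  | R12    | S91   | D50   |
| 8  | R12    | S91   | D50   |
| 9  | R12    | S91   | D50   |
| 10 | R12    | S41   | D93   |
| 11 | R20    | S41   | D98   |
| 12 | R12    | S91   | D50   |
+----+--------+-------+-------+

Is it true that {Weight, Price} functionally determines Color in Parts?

(Weight=R22, Price=S41): rows 1, 2 → Color = D20, D20 ✓
(Weight=R22, Price=S39): row 3 → Color = D20 ✓
(Weight=R20, Price=S41): rows 4, 11 → Color takes values {D20, D98} — violation
(Weight=R22, Price=S83): row 5 → Color = D97 ✓
(Weight=R90, Price=S39): row 6 → Color = D97 ✓
(Weight=R12, Price=S91): rows 7, 8, 9, 12 → Color = D50, D50, D50, D50 ✓
(Weight=R12, Price=S41): row 10 → Color = D93 ✓
Two rows agree on {Weight, Price} but differ on Color, so {Weight, Price} -> Color does not hold.

No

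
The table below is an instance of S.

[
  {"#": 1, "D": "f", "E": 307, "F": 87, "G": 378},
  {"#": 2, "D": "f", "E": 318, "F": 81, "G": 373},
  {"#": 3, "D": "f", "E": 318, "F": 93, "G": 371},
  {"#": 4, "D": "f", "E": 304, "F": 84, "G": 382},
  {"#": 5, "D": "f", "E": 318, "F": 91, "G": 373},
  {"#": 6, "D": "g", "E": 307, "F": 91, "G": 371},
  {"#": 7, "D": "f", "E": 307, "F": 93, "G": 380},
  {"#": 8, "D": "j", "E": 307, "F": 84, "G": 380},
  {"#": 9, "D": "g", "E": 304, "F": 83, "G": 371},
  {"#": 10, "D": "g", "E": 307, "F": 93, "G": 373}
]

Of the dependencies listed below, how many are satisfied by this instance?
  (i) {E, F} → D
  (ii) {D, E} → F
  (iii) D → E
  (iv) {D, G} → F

(i) {E, F} → D: (E=307, F=93): rows 7, 10 → D takes values {f, g} — violation — fails.
(ii) {D, E} → F: (D=f, E=307): rows 1, 7 → F takes values {87, 93} — violation; (D=f, E=318): rows 2, 3, 5 → F takes values {81, 93, 91} — violation; (D=g, E=307): rows 6, 10 → F takes values {91, 93} — violation — fails.
(iii) D → E: D=f: rows 1, 2, 3, 4, 5, 7 → E takes values {307, 318, 304} — violation; D=g: rows 6, 9, 10 → E takes values {307, 304} — violation — fails.
(iv) {D, G} → F: (D=f, G=373): rows 2, 5 → F takes values {81, 91} — violation; (D=g, G=371): rows 6, 9 → F takes values {91, 83} — violation — fails.
None of the 4 dependencies hold.

0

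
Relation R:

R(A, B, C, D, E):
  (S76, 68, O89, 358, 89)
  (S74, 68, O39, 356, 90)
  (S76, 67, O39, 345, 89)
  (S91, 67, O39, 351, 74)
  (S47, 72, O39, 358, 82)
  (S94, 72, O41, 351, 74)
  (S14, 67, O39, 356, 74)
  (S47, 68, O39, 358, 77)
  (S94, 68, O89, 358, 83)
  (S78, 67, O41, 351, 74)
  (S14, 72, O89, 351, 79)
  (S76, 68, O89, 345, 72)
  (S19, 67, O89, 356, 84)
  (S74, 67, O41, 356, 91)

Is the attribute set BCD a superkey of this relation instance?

No

Two distinct rows share (B=68, C=O89, D=358), so BCD does not determine every attribute — not a superkey.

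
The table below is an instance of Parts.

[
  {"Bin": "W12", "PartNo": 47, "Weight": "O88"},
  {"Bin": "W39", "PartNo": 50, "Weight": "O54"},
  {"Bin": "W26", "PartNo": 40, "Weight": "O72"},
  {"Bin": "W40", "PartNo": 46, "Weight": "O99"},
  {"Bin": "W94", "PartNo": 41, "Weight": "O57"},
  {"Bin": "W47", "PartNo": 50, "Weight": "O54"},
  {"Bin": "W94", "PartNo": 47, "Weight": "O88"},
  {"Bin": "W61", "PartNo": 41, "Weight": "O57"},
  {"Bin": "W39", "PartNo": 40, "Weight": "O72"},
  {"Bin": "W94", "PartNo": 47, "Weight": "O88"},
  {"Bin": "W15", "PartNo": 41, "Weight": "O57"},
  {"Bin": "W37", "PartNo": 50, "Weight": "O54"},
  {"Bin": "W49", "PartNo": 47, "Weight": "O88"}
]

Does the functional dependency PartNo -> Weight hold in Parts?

Yes

PartNo=47: 4 rows → Weight = O88, O88, O88, O88 ✓
PartNo=50: 3 rows → Weight = O54, O54, O54 ✓
PartNo=40: 2 rows → Weight = O72, O72 ✓
PartNo=46: 1 row → Weight = O99 ✓
PartNo=41: 3 rows → Weight = O57, O57, O57 ✓
Every PartNo value is associated with a single Weight value, so PartNo -> Weight holds.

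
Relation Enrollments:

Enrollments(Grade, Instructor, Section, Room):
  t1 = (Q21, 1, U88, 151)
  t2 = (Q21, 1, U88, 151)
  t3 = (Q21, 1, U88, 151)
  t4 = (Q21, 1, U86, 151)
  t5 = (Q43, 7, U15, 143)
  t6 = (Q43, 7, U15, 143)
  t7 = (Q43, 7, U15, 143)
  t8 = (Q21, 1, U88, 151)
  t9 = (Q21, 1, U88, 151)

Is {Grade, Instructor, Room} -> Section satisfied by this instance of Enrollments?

(Grade=Q21, Instructor=1, Room=151): rows 1, 2, 3, 4, 8, 9 → Section takes values {U88, U86} — violation
(Grade=Q43, Instructor=7, Room=143): rows 5, 6, 7 → Section = U15, U15, U15 ✓
Two rows agree on {Grade, Instructor, Room} but differ on Section, so {Grade, Instructor, Room} -> Section does not hold.

No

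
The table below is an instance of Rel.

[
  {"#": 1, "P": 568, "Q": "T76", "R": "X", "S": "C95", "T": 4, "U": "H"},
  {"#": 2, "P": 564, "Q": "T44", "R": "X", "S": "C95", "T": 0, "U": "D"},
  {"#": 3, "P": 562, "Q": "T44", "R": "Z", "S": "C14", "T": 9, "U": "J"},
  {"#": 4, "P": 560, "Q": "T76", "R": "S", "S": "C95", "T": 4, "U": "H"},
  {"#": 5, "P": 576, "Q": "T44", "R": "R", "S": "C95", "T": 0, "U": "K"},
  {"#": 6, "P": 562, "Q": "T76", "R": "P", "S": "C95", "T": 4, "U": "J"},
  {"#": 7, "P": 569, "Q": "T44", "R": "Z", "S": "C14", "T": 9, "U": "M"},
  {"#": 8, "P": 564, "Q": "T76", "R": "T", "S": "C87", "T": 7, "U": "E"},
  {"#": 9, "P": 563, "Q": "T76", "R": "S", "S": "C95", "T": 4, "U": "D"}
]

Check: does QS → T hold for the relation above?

Yes

(Q=T76, S=C95): rows 1, 4, 6, 9 → T = 4, 4, 4, 4 ✓
(Q=T44, S=C95): rows 2, 5 → T = 0, 0 ✓
(Q=T44, S=C14): rows 3, 7 → T = 9, 9 ✓
(Q=T76, S=C87): row 8 → T = 7 ✓
Every QS value is associated with a single T value, so QS → T holds.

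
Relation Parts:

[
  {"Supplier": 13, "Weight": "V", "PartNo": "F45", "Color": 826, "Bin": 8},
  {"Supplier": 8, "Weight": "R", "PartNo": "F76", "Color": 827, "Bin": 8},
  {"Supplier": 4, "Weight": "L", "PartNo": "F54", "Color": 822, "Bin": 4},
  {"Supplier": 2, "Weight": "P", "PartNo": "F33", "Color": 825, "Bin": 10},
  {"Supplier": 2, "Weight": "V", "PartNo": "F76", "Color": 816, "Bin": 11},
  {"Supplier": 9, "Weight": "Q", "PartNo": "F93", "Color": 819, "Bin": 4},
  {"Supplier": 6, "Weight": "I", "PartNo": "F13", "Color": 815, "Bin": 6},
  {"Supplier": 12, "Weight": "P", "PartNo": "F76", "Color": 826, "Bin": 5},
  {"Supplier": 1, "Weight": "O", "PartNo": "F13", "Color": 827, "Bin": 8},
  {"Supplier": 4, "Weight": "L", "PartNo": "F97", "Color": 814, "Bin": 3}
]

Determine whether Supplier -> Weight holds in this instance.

Supplier=13: 1 row → Weight = V ✓
Supplier=8: 1 row → Weight = R ✓
Supplier=4: 2 rows → Weight = L, L ✓
Supplier=2: 2 rows → Weight takes values {P, V} — violation
Supplier=9: 1 row → Weight = Q ✓
Supplier=6: 1 row → Weight = I ✓
Supplier=12: 1 row → Weight = P ✓
Supplier=1: 1 row → Weight = O ✓
Two rows agree on Supplier but differ on Weight, so Supplier -> Weight does not hold.

No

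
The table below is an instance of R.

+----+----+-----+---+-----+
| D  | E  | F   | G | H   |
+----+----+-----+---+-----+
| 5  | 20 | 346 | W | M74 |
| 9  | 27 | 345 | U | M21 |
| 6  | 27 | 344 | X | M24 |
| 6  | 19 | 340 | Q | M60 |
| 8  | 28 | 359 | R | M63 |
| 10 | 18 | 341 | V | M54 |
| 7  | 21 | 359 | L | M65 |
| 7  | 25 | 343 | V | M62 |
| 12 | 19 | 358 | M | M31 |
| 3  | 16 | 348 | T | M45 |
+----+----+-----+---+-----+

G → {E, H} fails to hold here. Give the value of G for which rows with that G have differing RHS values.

V

G=W: 1 row → {E,H} = (20, M74) ✓
G=U: 1 row → {E,H} = (27, M21) ✓
G=X: 1 row → {E,H} = (27, M24) ✓
G=Q: 1 row → {E,H} = (19, M60) ✓
G=R: 1 row → {E,H} = (28, M63) ✓
G=V: 2 rows → {E,H} takes values {(18, M54), (25, M62)} — violation
G=L: 1 row → {E,H} = (21, M65) ✓
G=M: 1 row → {E,H} = (19, M31) ✓
G=T: 1 row → {E,H} = (16, M45) ✓
The only G value with inconsistent RHS is G=V.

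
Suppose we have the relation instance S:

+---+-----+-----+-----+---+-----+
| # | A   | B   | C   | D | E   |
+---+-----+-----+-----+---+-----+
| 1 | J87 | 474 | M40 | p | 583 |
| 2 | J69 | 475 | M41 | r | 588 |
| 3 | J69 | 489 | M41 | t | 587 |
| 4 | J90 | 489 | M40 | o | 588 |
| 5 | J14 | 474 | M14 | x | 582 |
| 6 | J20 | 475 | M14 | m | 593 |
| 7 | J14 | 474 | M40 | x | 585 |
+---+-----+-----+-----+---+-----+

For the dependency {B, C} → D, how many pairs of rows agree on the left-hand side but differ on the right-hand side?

1

(B=474, C=M40): violating pairs (1,7) — 1 pair.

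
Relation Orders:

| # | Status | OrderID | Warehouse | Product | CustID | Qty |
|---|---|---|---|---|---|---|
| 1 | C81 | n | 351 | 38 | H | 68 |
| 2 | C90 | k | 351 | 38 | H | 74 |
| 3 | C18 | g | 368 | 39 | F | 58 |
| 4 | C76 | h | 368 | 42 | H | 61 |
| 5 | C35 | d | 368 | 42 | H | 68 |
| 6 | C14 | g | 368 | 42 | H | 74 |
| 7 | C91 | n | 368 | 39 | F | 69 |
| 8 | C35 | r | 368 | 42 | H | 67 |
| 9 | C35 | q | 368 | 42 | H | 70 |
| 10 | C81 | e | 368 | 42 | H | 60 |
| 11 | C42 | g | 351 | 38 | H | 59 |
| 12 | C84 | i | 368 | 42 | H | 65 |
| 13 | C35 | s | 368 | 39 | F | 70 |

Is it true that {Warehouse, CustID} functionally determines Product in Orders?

(Warehouse=351, CustID=H): rows 1, 2, 11 → Product = 38, 38, 38 ✓
(Warehouse=368, CustID=F): rows 3, 7, 13 → Product = 39, 39, 39 ✓
(Warehouse=368, CustID=H): rows 4, 5, 6, 8, 9, 10, 12 → Product = 42, 42, 42, 42, 42, 42, 42 ✓
Every {Warehouse, CustID} value is associated with a single Product value, so {Warehouse, CustID} -> Product holds.

Yes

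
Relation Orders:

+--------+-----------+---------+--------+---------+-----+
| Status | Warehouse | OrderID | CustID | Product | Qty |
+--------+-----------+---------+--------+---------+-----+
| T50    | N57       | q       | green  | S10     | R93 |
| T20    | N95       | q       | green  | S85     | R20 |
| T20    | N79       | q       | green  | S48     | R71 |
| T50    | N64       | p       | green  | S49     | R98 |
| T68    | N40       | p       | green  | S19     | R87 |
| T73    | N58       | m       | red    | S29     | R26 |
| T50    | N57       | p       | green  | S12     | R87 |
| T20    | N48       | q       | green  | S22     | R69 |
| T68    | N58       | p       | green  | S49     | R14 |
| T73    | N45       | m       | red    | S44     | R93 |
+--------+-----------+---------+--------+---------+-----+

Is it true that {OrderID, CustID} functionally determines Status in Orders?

No

(OrderID=q, CustID=green): 4 rows → Status takes values {T50, T20} — violation
(OrderID=p, CustID=green): 4 rows → Status takes values {T50, T68} — violation
(OrderID=m, CustID=red): 2 rows → Status = T73, T73 ✓
Two rows agree on {OrderID, CustID} but differ on Status, so {OrderID, CustID} -> Status does not hold.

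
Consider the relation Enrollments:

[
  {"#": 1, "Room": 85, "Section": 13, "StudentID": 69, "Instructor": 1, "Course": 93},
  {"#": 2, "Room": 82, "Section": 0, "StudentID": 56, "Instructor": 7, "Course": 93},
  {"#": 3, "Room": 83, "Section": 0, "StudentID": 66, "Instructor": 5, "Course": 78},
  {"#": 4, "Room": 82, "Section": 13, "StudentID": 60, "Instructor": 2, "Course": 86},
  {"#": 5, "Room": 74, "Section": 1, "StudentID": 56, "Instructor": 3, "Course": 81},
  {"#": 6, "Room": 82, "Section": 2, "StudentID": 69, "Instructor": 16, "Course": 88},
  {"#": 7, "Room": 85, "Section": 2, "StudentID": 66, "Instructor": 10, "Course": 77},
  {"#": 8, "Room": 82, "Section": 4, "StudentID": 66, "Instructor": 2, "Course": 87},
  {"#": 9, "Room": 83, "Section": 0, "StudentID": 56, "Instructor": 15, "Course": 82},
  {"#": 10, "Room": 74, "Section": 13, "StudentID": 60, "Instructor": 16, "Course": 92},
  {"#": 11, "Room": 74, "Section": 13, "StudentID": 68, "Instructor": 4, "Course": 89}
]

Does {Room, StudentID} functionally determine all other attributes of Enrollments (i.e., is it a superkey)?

Yes

All 11 rows have distinct {Room, StudentID} values, so {Room, StudentID} → (all attributes) holds and {Room, StudentID} is a superkey.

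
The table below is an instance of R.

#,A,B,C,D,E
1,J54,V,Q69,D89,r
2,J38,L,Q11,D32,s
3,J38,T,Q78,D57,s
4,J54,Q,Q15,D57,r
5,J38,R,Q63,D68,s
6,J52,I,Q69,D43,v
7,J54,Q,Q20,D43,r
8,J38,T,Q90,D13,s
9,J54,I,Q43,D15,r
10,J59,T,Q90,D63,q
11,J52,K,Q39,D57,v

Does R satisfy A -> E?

Yes

A=J54: rows 1, 4, 7, 9 → E = r, r, r, r ✓
A=J38: rows 2, 3, 5, 8 → E = s, s, s, s ✓
A=J52: rows 6, 11 → E = v, v ✓
A=J59: row 10 → E = q ✓
Every A value is associated with a single E value, so A -> E holds.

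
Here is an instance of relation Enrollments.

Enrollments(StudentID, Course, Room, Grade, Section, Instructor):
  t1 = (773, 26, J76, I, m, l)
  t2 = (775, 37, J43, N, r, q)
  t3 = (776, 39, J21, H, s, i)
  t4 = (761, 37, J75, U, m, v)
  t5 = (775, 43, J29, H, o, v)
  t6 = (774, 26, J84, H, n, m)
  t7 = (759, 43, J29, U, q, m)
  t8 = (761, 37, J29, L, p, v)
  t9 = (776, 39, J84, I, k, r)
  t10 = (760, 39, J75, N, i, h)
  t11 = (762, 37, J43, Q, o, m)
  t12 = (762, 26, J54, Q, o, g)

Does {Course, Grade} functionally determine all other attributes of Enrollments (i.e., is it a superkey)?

All 12 rows have distinct {Course, Grade} values, so {Course, Grade} → (all attributes) holds and {Course, Grade} is a superkey.

Yes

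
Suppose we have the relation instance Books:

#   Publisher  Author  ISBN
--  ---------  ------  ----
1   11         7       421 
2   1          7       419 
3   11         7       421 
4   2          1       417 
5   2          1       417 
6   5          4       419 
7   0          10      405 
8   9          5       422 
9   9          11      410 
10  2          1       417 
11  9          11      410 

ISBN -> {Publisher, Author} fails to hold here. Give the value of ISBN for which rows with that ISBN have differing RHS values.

419

ISBN=421: rows 1, 3 → {Publisher,Author} = (11, 7), (11, 7) ✓
ISBN=419: rows 2, 6 → {Publisher,Author} takes values {(1, 7), (5, 4)} — violation
ISBN=417: rows 4, 5, 10 → {Publisher,Author} = (2, 1), (2, 1), (2, 1) ✓
ISBN=405: row 7 → {Publisher,Author} = (0, 10) ✓
ISBN=422: row 8 → {Publisher,Author} = (9, 5) ✓
ISBN=410: rows 9, 11 → {Publisher,Author} = (9, 11), (9, 11) ✓
The only ISBN value with inconsistent RHS is ISBN=419.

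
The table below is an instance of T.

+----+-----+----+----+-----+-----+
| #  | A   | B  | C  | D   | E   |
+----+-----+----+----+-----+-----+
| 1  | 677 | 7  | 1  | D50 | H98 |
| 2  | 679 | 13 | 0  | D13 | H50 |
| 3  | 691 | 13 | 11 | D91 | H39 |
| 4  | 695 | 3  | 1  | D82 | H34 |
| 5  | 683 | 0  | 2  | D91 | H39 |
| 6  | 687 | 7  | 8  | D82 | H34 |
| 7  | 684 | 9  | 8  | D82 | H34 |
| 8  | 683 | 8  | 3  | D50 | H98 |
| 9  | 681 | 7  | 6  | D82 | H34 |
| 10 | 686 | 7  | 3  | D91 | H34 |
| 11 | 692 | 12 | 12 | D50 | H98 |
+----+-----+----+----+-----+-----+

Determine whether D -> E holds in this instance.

No

D=D50: rows 1, 8, 11 → E = H98, H98, H98 ✓
D=D13: row 2 → E = H50 ✓
D=D91: rows 3, 5, 10 → E takes values {H39, H34} — violation
D=D82: rows 4, 6, 7, 9 → E = H34, H34, H34, H34 ✓
Two rows agree on D but differ on E, so D -> E does not hold.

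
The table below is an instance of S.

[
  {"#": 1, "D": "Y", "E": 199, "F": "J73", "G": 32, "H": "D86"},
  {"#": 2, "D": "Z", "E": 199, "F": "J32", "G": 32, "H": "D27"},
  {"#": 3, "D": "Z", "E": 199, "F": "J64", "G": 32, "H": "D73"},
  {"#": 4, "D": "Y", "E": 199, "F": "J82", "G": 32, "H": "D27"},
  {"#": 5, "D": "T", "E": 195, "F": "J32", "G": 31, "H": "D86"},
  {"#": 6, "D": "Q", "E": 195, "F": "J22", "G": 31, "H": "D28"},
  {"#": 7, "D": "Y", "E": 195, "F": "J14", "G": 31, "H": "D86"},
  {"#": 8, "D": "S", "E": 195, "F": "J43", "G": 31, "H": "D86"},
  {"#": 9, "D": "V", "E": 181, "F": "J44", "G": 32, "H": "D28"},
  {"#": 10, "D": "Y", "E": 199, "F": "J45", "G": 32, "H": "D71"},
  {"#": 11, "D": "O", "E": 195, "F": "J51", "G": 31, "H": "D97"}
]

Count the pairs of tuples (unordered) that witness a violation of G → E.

5

G=32: violating pairs (1,9), (2,9), (3,9), (4,9), (9,10) — 5 pairs.
G=31: all 5 rows agree on E — 0 pairs.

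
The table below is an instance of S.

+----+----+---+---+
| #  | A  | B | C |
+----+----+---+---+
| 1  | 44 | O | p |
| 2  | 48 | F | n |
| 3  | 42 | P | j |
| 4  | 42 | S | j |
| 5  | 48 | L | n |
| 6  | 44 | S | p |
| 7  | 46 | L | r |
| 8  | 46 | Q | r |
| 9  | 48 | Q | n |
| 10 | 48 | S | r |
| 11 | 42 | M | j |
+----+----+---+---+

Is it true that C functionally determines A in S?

C=p: rows 1, 6 → A = 44, 44 ✓
C=n: rows 2, 5, 9 → A = 48, 48, 48 ✓
C=j: rows 3, 4, 11 → A = 42, 42, 42 ✓
C=r: rows 7, 8, 10 → A takes values {46, 48} — violation
Two rows agree on C but differ on A, so C -> A does not hold.

No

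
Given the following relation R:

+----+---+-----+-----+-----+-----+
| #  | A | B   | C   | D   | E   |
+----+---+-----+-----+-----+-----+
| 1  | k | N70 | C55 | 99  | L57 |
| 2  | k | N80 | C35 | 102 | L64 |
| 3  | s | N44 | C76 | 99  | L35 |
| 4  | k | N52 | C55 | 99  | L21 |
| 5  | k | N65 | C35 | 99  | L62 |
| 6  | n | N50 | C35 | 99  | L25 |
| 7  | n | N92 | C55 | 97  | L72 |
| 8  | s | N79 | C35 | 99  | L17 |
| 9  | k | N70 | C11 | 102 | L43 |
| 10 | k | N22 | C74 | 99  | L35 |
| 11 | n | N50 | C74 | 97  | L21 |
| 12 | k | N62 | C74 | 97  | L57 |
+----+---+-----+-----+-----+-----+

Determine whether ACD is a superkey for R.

Rows 1 and 4 have the same ACD value (A=k, C=C55, D=99) but are distinct tuples, so ACD does not determine every attribute — not a superkey.

No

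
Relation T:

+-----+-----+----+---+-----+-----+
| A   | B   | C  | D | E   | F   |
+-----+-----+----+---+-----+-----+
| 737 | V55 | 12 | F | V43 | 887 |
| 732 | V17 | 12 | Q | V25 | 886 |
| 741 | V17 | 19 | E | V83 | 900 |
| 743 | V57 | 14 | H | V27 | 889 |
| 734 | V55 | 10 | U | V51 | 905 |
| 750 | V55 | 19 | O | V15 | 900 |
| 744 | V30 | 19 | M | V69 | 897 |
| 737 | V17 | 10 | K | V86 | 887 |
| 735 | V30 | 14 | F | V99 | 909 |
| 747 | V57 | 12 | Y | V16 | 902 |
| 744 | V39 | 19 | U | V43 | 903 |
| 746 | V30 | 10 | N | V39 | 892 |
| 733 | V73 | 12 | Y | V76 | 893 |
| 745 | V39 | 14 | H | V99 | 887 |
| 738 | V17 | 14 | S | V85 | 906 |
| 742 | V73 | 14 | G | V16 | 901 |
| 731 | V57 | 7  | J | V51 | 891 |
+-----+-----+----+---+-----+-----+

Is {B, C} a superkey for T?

Yes

All 17 rows have distinct {B, C} values, so {B, C} → (all attributes) holds and {B, C} is a superkey.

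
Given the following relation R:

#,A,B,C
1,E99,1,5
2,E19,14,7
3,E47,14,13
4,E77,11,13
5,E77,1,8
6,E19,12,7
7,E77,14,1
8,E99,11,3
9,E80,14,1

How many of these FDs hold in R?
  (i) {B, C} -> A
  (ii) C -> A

0

(i) {B, C} -> A: (B=14, C=1): rows 7, 9 → A takes values {E77, E80} — violation — fails.
(ii) C -> A: C=13: rows 3, 4 → A takes values {E47, E77} — violation; C=1: rows 7, 9 → A takes values {E77, E80} — violation — fails.
None of the 2 dependencies hold.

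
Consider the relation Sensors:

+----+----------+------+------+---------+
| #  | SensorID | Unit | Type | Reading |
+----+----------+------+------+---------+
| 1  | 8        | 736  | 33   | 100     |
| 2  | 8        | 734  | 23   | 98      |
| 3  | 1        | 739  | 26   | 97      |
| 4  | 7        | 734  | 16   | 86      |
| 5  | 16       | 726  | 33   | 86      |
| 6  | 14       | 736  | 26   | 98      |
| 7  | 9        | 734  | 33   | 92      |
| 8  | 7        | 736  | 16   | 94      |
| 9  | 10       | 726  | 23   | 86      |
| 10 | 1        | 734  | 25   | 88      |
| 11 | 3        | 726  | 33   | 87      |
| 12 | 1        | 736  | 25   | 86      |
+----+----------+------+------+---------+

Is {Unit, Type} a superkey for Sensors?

No

Rows 5 and 11 have the same {Unit, Type} value (Unit=726, Type=33) but are distinct tuples, so {Unit, Type} does not determine every attribute — not a superkey.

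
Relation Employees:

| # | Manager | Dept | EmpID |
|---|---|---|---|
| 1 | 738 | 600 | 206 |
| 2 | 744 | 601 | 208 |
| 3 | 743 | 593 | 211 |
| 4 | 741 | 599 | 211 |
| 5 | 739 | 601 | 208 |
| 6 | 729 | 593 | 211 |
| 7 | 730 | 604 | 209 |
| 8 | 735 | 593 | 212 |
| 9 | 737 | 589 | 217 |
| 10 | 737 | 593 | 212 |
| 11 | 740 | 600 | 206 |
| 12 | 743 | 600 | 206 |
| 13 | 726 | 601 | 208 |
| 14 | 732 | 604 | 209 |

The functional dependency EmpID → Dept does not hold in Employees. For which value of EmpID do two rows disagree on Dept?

EmpID=206: rows 1, 11, 12 → Dept = 600, 600, 600 ✓
EmpID=208: rows 2, 5, 13 → Dept = 601, 601, 601 ✓
EmpID=211: rows 3, 4, 6 → Dept takes values {593, 599} — violation
EmpID=209: rows 7, 14 → Dept = 604, 604 ✓
EmpID=212: rows 8, 10 → Dept = 593, 593 ✓
EmpID=217: row 9 → Dept = 589 ✓
The only EmpID value with inconsistent Dept is EmpID=211.

211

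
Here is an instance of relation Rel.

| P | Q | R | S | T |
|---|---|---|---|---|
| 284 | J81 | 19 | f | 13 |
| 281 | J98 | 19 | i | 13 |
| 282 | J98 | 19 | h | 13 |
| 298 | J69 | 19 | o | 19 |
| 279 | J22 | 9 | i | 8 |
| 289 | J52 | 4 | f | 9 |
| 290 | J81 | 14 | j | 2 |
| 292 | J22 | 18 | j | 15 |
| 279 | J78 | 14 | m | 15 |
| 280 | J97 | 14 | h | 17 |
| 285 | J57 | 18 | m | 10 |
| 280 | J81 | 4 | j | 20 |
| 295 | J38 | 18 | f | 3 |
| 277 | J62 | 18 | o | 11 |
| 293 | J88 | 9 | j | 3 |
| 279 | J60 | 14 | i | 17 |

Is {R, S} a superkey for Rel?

Yes

All 16 rows have distinct {R, S} values, so {R, S} → (all attributes) holds and {R, S} is a superkey.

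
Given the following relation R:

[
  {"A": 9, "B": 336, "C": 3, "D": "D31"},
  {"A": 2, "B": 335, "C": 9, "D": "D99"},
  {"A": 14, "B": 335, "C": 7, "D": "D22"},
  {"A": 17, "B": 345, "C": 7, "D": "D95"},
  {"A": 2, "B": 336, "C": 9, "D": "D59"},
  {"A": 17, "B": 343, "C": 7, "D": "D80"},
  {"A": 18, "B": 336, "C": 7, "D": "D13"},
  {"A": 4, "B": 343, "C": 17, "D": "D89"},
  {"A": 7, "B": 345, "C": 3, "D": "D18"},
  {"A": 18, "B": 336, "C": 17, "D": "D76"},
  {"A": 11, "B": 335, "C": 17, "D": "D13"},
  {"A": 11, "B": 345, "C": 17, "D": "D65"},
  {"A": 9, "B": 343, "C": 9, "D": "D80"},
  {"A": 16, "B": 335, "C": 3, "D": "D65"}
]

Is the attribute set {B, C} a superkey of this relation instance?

All 14 rows have distinct {B, C} values, so {B, C} → (all attributes) holds and {B, C} is a superkey.

Yes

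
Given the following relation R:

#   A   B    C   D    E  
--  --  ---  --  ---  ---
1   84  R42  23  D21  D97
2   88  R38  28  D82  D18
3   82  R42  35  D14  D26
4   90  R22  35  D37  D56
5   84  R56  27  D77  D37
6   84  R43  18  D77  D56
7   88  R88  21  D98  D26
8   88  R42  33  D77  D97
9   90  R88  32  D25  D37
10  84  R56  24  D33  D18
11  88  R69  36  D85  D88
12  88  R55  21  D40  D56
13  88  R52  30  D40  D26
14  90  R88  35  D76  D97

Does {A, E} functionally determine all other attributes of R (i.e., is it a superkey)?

Rows 7 and 13 have the same {A, E} value (A=88, E=D26) but are distinct tuples, so {A, E} does not determine every attribute — not a superkey.

No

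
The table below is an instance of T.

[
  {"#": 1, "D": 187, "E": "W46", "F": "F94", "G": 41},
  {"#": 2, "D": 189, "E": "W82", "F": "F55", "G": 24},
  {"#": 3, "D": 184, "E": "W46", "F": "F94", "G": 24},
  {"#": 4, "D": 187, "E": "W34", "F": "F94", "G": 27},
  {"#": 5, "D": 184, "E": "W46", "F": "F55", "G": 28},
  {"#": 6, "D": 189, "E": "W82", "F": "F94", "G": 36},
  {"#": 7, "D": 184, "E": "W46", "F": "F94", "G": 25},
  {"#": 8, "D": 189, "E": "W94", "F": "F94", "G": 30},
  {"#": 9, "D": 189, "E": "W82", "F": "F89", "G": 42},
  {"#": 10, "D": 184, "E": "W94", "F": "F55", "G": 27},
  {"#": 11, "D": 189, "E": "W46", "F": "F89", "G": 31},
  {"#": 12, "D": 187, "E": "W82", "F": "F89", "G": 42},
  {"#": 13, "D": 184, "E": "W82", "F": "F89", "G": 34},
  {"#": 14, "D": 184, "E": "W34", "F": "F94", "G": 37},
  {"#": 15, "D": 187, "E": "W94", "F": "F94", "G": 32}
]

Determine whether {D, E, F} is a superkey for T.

Rows 3 and 7 have the same {D, E, F} value (D=184, E=W46, F=F94) but are distinct tuples, so {D, E, F} does not determine every attribute — not a superkey.

No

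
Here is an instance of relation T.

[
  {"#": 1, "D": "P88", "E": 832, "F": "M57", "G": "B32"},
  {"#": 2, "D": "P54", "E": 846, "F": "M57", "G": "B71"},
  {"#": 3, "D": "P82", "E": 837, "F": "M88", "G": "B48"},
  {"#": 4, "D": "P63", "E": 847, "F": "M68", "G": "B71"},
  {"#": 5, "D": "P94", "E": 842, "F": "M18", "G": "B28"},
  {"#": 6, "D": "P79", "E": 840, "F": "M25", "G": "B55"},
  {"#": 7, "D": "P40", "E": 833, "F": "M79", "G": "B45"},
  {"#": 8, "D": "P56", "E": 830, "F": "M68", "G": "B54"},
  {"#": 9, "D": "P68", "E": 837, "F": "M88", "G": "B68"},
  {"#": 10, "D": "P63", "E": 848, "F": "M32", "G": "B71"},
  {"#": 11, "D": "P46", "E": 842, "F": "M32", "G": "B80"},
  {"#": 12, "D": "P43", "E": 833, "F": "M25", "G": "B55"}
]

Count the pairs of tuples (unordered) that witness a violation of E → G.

E=837: violating pairs (3,9) — 1 pair.
E=842: violating pairs (5,11) — 1 pair.
E=833: violating pairs (7,12) — 1 pair.

3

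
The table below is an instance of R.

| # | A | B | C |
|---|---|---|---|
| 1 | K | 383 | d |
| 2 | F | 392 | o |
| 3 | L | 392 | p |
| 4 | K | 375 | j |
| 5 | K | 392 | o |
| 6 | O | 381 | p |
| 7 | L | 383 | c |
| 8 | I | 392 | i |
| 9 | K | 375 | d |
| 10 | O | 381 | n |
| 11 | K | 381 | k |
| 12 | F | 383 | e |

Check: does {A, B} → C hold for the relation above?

No

(A=K, B=383): row 1 → C = d ✓
(A=F, B=392): row 2 → C = o ✓
(A=L, B=392): row 3 → C = p ✓
(A=K, B=375): rows 4, 9 → C takes values {j, d} — violation
(A=K, B=392): row 5 → C = o ✓
(A=O, B=381): rows 6, 10 → C takes values {p, n} — violation
(A=L, B=383): row 7 → C = c ✓
(A=I, B=392): row 8 → C = i ✓
(A=K, B=381): row 11 → C = k ✓
(A=F, B=383): row 12 → C = e ✓
Two rows agree on {A, B} but differ on C, so {A, B} → C does not hold.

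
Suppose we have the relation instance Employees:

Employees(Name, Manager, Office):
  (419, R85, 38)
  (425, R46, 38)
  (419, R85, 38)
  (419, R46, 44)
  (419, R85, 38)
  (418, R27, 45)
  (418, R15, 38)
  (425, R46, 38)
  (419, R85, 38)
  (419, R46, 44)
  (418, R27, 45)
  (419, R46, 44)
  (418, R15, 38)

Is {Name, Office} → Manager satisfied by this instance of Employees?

Yes

(Name=419, Office=38): 4 rows → Manager = R85, R85, R85, R85 ✓
(Name=425, Office=38): 2 rows → Manager = R46, R46 ✓
(Name=419, Office=44): 3 rows → Manager = R46, R46, R46 ✓
(Name=418, Office=45): 2 rows → Manager = R27, R27 ✓
(Name=418, Office=38): 2 rows → Manager = R15, R15 ✓
Every {Name, Office} value is associated with a single Manager value, so {Name, Office} → Manager holds.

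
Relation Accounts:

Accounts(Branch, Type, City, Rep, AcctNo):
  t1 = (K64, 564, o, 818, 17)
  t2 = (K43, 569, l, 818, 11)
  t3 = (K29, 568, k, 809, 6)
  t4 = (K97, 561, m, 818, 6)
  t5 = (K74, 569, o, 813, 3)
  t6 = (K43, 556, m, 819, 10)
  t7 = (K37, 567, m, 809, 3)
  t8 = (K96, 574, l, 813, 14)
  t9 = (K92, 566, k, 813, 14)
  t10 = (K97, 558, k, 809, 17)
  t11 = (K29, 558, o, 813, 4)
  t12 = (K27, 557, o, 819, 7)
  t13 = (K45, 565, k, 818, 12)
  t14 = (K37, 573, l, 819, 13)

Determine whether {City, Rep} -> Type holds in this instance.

No

(City=o, Rep=818): row 1 → Type = 564 ✓
(City=l, Rep=818): row 2 → Type = 569 ✓
(City=k, Rep=809): rows 3, 10 → Type takes values {568, 558} — violation
(City=m, Rep=818): row 4 → Type = 561 ✓
(City=o, Rep=813): rows 5, 11 → Type takes values {569, 558} — violation
(City=m, Rep=819): row 6 → Type = 556 ✓
(City=m, Rep=809): row 7 → Type = 567 ✓
(City=l, Rep=813): row 8 → Type = 574 ✓
(City=k, Rep=813): row 9 → Type = 566 ✓
(City=o, Rep=819): row 12 → Type = 557 ✓
(City=k, Rep=818): row 13 → Type = 565 ✓
(City=l, Rep=819): row 14 → Type = 573 ✓
Two rows agree on {City, Rep} but differ on Type, so {City, Rep} -> Type does not hold.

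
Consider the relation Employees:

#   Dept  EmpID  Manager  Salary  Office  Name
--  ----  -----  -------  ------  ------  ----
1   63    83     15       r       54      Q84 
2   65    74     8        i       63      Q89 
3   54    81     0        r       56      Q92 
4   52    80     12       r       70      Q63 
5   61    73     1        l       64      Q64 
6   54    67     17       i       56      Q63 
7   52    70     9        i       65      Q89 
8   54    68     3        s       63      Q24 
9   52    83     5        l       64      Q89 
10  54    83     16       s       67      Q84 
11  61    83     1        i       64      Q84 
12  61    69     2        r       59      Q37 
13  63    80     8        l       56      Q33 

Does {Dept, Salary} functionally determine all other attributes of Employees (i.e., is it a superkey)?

Rows 8 and 10 have the same {Dept, Salary} value (Dept=54, Salary=s) but are distinct tuples, so {Dept, Salary} does not determine every attribute — not a superkey.

No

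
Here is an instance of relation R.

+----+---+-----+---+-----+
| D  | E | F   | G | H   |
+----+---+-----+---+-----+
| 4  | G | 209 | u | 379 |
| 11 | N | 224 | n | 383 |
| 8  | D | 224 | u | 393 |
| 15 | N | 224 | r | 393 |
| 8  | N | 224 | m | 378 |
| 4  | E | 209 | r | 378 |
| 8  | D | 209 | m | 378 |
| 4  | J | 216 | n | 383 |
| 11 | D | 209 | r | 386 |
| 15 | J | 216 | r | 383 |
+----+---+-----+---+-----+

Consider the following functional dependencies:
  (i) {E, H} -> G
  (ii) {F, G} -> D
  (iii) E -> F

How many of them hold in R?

(i) {E, H} -> G: (E=J, H=383): 2 rows → G takes values {n, r} — violation — fails.
(ii) {F, G} -> D: (F=209, G=r): 2 rows → D takes values {4, 11} — violation — fails.
(iii) E -> F: E=D: 3 rows → F takes values {224, 209} — violation — fails.
None of the 3 dependencies hold.

0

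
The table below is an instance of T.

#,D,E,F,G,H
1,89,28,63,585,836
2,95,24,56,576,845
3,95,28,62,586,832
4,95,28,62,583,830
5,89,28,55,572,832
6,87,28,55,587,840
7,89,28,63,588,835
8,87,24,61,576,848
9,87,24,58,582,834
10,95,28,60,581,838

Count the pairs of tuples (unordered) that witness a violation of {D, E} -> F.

(D=89, E=28): violating pairs (1,5), (5,7) — 2 pairs.
(D=95, E=28): violating pairs (3,10), (4,10) — 2 pairs.
(D=87, E=24): violating pairs (8,9) — 1 pair.

5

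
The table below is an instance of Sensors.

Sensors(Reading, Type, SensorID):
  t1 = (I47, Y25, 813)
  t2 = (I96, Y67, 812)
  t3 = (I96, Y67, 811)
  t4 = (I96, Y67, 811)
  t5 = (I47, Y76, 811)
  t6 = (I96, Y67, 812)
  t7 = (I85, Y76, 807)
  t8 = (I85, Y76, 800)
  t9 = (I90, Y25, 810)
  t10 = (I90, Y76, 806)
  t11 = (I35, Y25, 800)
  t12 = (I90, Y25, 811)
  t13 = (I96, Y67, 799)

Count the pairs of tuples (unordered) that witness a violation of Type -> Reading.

Type=Y25: violating pairs (1,9), (1,11), (1,12), (9,11), (11,12) — 5 pairs.
Type=Y67: all 5 rows agree on Reading — 0 pairs.
Type=Y76: violating pairs (5,7), (5,8), (5,10), (7,10), (8,10) — 5 pairs.

10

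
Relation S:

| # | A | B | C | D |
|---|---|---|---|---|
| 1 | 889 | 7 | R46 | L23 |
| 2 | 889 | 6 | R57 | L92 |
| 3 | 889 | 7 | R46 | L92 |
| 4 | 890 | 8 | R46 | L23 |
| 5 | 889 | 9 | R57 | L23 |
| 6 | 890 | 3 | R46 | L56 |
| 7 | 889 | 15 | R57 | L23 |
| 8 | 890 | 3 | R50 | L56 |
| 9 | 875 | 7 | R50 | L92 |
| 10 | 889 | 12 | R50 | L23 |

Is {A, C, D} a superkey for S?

Rows 5 and 7 have the same {A, C, D} value (A=889, C=R57, D=L23) but are distinct tuples, so {A, C, D} does not determine every attribute — not a superkey.

No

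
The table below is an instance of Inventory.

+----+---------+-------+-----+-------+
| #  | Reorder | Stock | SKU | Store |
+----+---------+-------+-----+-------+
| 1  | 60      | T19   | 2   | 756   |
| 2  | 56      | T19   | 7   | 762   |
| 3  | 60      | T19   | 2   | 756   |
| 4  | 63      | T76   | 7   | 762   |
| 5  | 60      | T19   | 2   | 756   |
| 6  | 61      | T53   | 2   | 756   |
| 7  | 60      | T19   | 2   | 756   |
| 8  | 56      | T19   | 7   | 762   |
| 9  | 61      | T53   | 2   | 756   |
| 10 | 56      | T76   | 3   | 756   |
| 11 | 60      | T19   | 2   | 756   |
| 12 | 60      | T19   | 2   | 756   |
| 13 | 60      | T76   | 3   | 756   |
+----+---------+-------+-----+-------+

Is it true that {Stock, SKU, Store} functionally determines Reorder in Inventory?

No

(Stock=T19, SKU=2, Store=756): rows 1, 3, 5, 7, 11, 12 → Reorder = 60, 60, 60, 60, 60, 60 ✓
(Stock=T19, SKU=7, Store=762): rows 2, 8 → Reorder = 56, 56 ✓
(Stock=T76, SKU=7, Store=762): row 4 → Reorder = 63 ✓
(Stock=T53, SKU=2, Store=756): rows 6, 9 → Reorder = 61, 61 ✓
(Stock=T76, SKU=3, Store=756): rows 10, 13 → Reorder takes values {56, 60} — violation
Two rows agree on {Stock, SKU, Store} but differ on Reorder, so {Stock, SKU, Store} -> Reorder does not hold.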